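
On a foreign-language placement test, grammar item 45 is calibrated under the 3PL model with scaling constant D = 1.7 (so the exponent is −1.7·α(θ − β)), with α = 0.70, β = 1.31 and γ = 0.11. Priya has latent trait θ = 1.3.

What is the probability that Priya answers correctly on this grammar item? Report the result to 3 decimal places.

P(θ) = γ + (1 − γ) · 1 / (1 + exp(−D·α(θ − β)))
Exponent: 1.7 × 0.70 × (1.3 − 1.31) = -0.0119
1/(1 + e^{0.0119}) = 0.4970
P = 0.11 + 0.89 × 0.4970 = 0.5524

0.552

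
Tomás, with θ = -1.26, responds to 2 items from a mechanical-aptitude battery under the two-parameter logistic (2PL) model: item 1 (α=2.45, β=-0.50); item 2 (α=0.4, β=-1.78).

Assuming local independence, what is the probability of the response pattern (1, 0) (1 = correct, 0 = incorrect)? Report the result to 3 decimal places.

P(θ) = 1 / (1 + exp(−α(θ − β)))
P_1 = 1/(1+e^{1.8620}) = 0.1345
P_2 = 1/(1+e^{-0.2080}) = 0.5518
L = P_1 × (1−P_2) = 0.1345 × 0.4482 = 0.06027

0.060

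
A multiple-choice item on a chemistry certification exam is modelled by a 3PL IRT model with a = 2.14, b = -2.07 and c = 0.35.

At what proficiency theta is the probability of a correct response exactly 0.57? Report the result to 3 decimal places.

P(theta) = c + (1 − c) · 1 / (1 + exp(−a(theta − b)))
Remove guessing floor: (0.57 − 0.35)/(1 − 0.35) = 0.3385
logit = ln(0.3385/0.6615) = -0.6702
theta = b + logit/(a) = -2.07 + (-0.6702)/2.1400 = -2.3832

-2.383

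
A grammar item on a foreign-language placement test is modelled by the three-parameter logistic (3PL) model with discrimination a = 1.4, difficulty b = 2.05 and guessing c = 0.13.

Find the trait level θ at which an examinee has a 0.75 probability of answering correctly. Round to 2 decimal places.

P(θ) = c + (1 − c) · 1 / (1 + exp(−a(θ − b)))
Remove guessing floor: (0.75 − 0.13)/(1 − 0.13) = 0.7126
logit = ln(0.7126/0.2874) = 0.9083
θ = b + logit/(a) = 2.05 + 0.9083/1.4000 = 2.6988

2.70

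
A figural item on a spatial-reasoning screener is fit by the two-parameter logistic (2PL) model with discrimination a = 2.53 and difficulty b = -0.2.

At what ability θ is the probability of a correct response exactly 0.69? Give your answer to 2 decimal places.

0.12

P(θ) = 1 / (1 + exp(−a(θ − b)))
logit = ln(0.6900/0.3100) = 0.8001
θ = b + logit/(a) = -0.2 + 0.8001/2.5300 = 0.1163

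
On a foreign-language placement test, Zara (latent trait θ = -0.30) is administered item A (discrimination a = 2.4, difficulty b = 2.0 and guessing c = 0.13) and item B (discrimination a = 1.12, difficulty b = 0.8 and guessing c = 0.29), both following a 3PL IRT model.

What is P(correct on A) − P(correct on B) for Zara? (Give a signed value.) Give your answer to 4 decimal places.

-0.3169

P(θ) = c + (1 − c) · 1 / (1 + exp(−a(θ − b)))
P_A = 0.1335
P_B = 0.4503
P_A − P_B = -0.3169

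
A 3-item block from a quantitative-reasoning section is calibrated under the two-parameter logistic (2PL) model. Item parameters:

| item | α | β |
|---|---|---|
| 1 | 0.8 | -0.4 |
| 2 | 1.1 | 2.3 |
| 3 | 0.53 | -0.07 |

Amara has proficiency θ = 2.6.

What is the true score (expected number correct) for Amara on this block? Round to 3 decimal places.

2.303

P(θ) = 1 / (1 + exp(−α(θ − β)))
P_1 = 1/(1+e^{-2.4000}) = 0.9168
P_2 = 1/(1+e^{-0.3300}) = 0.5818
P_3 = 1/(1+e^{-1.4151}) = 0.8046
E[score] = 0.9168 + 0.5818 + 0.8046 = 2.3032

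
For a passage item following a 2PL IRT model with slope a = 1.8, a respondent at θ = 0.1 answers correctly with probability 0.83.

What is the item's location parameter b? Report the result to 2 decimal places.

P(θ) = 1 / (1 + exp(−a(θ − b)))
logit(0.83) = ln(0.83/0.17) = 1.5856
b = θ − logit/(a) = 0.1 − 1.5856/1.8000 = -0.7809

-0.78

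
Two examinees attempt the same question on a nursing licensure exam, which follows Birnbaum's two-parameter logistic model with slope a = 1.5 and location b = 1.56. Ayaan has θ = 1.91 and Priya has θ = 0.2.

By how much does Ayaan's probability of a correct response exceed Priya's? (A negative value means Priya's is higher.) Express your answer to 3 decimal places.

P(θ) = 1 / (1 + exp(−a(θ − b)))
P(Ayaan) = 0.6283  [exponent 0.5250]
P(Priya) = 0.1151  [exponent -2.0400]
Difference = 0.6283 − 0.1151 = 0.5132

0.513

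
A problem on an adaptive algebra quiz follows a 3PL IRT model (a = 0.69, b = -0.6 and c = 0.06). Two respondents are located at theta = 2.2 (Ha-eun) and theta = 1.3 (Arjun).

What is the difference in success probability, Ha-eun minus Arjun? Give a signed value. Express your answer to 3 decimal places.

P(theta) = c + (1 − c) · 1 / (1 + exp(−a(theta − b)))
P(Ha-eun) = 0.8811  [exponent 1.9320]
P(Arjun) = 0.8004  [exponent 1.3110]
Difference = 0.8811 − 0.8004 = 0.0806

0.081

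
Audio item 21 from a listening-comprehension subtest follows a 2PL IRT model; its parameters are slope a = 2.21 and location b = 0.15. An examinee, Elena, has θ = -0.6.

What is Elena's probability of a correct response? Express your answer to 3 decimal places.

0.160

P(θ) = 1 / (1 + exp(−a(θ − b)))
Exponent: 2.21 × (-0.6 − 0.15) = -1.6575
1/(1 + e^{1.6575}) = 0.1601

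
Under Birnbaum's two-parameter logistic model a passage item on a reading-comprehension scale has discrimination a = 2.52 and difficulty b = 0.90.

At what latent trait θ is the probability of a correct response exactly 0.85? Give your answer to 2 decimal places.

1.59

P(θ) = 1 / (1 + exp(−a(θ − b)))
logit = ln(0.8500/0.1500) = 1.7346
θ = b + logit/(a) = 0.90 + 1.7346/2.5200 = 1.5883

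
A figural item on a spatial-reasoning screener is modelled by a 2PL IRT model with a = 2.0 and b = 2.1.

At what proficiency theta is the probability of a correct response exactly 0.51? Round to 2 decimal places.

2.12

P(theta) = 1 / (1 + exp(−a(theta − b)))
logit = ln(0.5100/0.4900) = 0.0400
theta = b + logit/(a) = 2.1 + 0.0400/2.0000 = 2.1200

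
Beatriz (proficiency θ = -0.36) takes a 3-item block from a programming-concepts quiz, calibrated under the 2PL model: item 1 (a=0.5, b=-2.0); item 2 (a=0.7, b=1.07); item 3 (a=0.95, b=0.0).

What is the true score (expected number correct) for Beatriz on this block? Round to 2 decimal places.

1.38

P(θ) = 1 / (1 + exp(−a(θ − b)))
P_1 = 1/(1+e^{-0.8200}) = 0.6942
P_2 = 1/(1+e^{1.0010}) = 0.2687
P_3 = 1/(1+e^{0.3420}) = 0.4153
E[score] = 0.6942 + 0.2687 + 0.4153 = 1.3783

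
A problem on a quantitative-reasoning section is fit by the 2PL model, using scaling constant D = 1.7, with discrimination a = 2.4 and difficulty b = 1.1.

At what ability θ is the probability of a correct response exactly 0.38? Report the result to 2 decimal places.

0.98

P(θ) = 1 / (1 + exp(−D·a(θ − b)))
logit = ln(0.3800/0.6200) = -0.4895
θ = b + logit/(1.7·a) = 1.1 + (-0.4895)/4.0800 = 0.9800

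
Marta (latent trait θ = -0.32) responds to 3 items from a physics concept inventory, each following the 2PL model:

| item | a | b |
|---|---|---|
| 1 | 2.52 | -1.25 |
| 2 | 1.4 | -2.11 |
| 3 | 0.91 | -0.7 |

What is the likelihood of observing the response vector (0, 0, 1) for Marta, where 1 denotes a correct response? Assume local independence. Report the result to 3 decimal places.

0.004

P(θ) = 1 / (1 + exp(−a(θ − b)))
P_1 = 1/(1+e^{-2.3436}) = 0.9124
P_2 = 1/(1+e^{-2.5060}) = 0.9246
P_3 = 1/(1+e^{-0.3458}) = 0.5856
L = (1−P_1) × (1−P_2) × P_3 = 0.0876 × 0.0754 × 0.5856 = 0.00387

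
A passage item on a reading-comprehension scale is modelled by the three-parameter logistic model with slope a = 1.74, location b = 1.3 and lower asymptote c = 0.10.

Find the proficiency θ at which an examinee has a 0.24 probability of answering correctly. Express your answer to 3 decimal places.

0.328

P(θ) = c + (1 − c) · 1 / (1 + exp(−a(θ − b)))
Remove guessing floor: (0.24 − 0.10)/(1 − 0.10) = 0.1556
logit = ln(0.1556/0.8444) = -1.6917
θ = b + logit/(a) = 1.3 + (-1.6917)/1.7400 = 0.3278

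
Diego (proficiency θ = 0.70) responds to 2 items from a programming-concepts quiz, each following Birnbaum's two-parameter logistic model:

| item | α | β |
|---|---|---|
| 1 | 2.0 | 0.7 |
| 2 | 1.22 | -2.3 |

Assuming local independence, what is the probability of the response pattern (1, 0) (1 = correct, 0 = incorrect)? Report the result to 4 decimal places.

P(θ) = 1 / (1 + exp(−α(θ − β)))
P_1 = 1/(1+e^{0.0000}) = 0.5000
P_2 = 1/(1+e^{-3.6600}) = 0.9749
L = P_1 × (1−P_2) = 0.5000 × 0.0251 = 0.01254

0.0125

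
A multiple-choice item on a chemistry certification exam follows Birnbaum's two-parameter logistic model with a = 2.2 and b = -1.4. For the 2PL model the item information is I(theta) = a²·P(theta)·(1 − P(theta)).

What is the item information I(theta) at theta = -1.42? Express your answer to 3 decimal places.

1.209

P = 1/(1+e^{0.0440}) = 0.4890
P(1−P) = 0.4890 × 0.5110 = 0.2499
I = a² × P(1−P) = 2.2² × 0.2499 = 1.20941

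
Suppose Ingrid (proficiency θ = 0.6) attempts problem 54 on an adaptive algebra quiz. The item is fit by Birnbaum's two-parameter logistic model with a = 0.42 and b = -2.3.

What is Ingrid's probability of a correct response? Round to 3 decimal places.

P(θ) = 1 / (1 + exp(−a(θ − b)))
Exponent: 0.42 × (0.6 − (-2.3)) = 1.2180
1/(1 + e^{-1.2180}) = 0.7717

0.772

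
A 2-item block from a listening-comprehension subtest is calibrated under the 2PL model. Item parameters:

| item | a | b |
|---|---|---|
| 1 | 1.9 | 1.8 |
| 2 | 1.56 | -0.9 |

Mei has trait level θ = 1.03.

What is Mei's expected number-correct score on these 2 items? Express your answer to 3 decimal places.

P(θ) = 1 / (1 + exp(−a(θ − b)))
P_1 = 1/(1+e^{1.4630}) = 0.1880
P_2 = 1/(1+e^{-3.0108}) = 0.9531
E[score] = 0.1880 + 0.9531 = 1.1411

1.141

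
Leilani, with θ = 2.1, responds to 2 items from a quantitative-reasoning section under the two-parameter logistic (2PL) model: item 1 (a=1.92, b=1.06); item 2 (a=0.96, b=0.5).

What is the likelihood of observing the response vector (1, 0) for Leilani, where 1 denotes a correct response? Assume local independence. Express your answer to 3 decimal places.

0.156

P(θ) = 1 / (1 + exp(−a(θ − b)))
P_1 = 1/(1+e^{-1.9968}) = 0.8805
P_2 = 1/(1+e^{-1.5360}) = 0.8229
L = P_1 × (1−P_2) = 0.8805 × 0.1771 = 0.15595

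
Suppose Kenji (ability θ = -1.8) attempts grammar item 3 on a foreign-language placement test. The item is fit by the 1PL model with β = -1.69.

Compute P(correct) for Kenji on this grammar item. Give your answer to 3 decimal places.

0.473

P(θ) = 1 / (1 + exp(−(θ − β)))
Exponent: (-1.8 − (-1.69)) = -0.1100
1/(1 + e^{0.1100}) = 0.4725
P = 0.4725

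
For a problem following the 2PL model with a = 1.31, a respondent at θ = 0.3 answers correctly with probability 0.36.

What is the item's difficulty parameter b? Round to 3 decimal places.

P(θ) = 1 / (1 + exp(−a(θ − b)))
logit(0.36) = ln(0.36/0.64) = -0.5754
b = θ − logit/(a) = 0.3 − (-0.5754)/1.3100 = 0.7392

0.739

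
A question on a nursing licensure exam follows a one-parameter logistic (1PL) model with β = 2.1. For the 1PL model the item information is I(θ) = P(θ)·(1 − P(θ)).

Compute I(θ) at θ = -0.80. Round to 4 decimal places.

P = 1/(1+e^{2.9000}) = 0.0522
P(1−P) = 0.0522 × 0.9478 = 0.0494
I = P(1−P) = 0.04943

0.0494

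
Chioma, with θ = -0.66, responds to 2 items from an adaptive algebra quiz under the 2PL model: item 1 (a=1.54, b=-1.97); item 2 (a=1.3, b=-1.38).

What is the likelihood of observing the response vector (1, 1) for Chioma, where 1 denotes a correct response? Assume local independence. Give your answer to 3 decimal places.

P(θ) = 1 / (1 + exp(−a(θ − b)))
P_1 = 1/(1+e^{-2.0174}) = 0.8826
P_2 = 1/(1+e^{-0.9360}) = 0.7183
L = P_1 × P_2 = 0.8826 × 0.7183 = 0.63397

0.634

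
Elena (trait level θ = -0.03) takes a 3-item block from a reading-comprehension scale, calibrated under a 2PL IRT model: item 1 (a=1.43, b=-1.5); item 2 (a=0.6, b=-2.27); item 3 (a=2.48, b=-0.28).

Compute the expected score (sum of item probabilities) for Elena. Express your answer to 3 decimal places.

2.334

P(θ) = 1 / (1 + exp(−a(θ − b)))
P_1 = 1/(1+e^{-2.1021}) = 0.8911
P_2 = 1/(1+e^{-1.3440}) = 0.7931
P_3 = 1/(1+e^{-0.6200}) = 0.6502
E[score] = 0.8911 + 0.7931 + 0.6502 = 2.3345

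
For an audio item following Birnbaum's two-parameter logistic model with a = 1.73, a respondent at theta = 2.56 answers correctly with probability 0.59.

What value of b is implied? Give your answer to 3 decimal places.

2.350

P(theta) = 1 / (1 + exp(−a(theta − b)))
logit(0.59) = ln(0.59/0.41) = 0.3640
b = theta − logit/(a) = 2.56 − 0.3640/1.7300 = 2.3496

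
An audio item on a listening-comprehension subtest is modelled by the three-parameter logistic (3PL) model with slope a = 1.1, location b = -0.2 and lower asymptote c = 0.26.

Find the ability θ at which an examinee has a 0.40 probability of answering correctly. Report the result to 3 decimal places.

-1.523

P(θ) = c + (1 − c) · 1 / (1 + exp(−a(θ − b)))
Remove guessing floor: (0.40 − 0.26)/(1 − 0.26) = 0.1892
logit = ln(0.1892/0.8108) = -1.4553
θ = b + logit/(a) = -0.2 + (-1.4553)/1.1000 = -1.5230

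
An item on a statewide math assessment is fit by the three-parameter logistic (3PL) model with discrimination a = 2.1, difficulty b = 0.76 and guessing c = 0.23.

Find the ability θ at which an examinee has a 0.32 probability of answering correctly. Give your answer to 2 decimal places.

-0.20

P(θ) = c + (1 − c) · 1 / (1 + exp(−a(θ − b)))
Remove guessing floor: (0.32 − 0.23)/(1 − 0.23) = 0.1169
logit = ln(0.1169/0.8831) = -2.0223
θ = b + logit/(a) = 0.76 + (-2.0223)/2.1000 = -0.2030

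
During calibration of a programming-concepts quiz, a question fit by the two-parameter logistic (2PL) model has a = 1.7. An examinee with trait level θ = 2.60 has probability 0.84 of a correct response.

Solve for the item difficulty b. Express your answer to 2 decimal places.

P(θ) = 1 / (1 + exp(−a(θ − b)))
logit(0.84) = ln(0.84/0.16) = 1.6582
b = θ − logit/(a) = 2.60 − 1.6582/1.7000 = 1.6246

1.62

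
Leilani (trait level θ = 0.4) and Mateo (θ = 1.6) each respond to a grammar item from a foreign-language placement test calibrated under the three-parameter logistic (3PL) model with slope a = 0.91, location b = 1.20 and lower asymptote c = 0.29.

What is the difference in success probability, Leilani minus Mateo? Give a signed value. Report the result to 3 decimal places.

P(θ) = c + (1 − c) · 1 / (1 + exp(−a(θ − b)))
P(Leilani) = 0.5212  [exponent -0.7280]
P(Mateo) = 0.7089  [exponent 0.3640]
Difference = 0.5212 − 0.7089 = -0.1877

-0.188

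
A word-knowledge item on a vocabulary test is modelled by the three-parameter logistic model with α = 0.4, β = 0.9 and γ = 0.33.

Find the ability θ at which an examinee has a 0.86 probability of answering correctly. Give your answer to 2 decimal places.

P(θ) = γ + (1 − γ) · 1 / (1 + exp(−α(θ − β)))
Remove guessing floor: (0.86 − 0.33)/(1 − 0.33) = 0.7910
logit = ln(0.7910/0.2090) = 1.3312
θ = β + logit/(α) = 0.9 + 1.3312/0.4000 = 4.2281

4.23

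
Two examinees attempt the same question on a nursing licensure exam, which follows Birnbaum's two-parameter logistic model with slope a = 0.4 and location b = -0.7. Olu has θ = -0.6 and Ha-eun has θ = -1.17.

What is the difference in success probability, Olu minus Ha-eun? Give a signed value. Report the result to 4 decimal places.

P(θ) = 1 / (1 + exp(−a(θ − b)))
P(Olu) = 0.5100  [exponent 0.0400]
P(Ha-eun) = 0.4531  [exponent -0.1880]
Difference = 0.5100 − 0.4531 = 0.0569

0.0569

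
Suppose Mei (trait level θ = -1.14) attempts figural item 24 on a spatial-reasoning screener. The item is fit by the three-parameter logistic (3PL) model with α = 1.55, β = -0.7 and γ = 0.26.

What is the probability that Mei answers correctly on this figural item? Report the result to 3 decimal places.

0.509

P(θ) = γ + (1 − γ) · 1 / (1 + exp(−α(θ − β)))
Exponent: 1.55 × (-1.14 − (-0.7)) = -0.6820
1/(1 + e^{0.6820}) = 0.3358
P = 0.26 + 0.74 × 0.3358 = 0.5085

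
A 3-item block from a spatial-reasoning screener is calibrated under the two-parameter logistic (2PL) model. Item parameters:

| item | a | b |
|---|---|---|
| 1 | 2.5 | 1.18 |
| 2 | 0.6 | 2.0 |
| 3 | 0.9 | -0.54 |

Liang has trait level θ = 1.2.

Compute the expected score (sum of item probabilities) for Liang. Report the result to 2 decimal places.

P(θ) = 1 / (1 + exp(−a(θ − b)))
P_1 = 1/(1+e^{-0.0500}) = 0.5125
P_2 = 1/(1+e^{0.4800}) = 0.3823
P_3 = 1/(1+e^{-1.5660}) = 0.8272
E[score] = 0.5125 + 0.3823 + 0.8272 = 1.7220

1.72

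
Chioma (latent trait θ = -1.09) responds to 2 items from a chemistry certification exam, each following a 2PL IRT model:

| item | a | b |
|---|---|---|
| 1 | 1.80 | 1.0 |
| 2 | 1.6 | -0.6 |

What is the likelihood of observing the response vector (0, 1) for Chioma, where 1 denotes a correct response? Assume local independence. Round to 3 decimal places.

P(θ) = 1 / (1 + exp(−a(θ − b)))
P_1 = 1/(1+e^{3.7620}) = 0.0227
P_2 = 1/(1+e^{0.7840}) = 0.3135
L = (1−P_1) × P_2 = 0.9773 × 0.3135 = 0.30634

0.306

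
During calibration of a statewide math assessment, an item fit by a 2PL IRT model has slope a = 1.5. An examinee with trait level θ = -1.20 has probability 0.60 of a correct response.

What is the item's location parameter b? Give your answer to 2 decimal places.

-1.47

P(θ) = 1 / (1 + exp(−a(θ − b)))
logit(0.60) = ln(0.60/0.40) = 0.4055
b = θ − logit/(a) = -1.20 − 0.4055/1.5000 = -1.4703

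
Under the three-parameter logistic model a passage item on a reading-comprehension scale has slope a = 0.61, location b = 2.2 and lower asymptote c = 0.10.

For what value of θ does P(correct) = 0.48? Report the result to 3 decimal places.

1.686

P(θ) = c + (1 − c) · 1 / (1 + exp(−a(θ − b)))
Remove guessing floor: (0.48 − 0.10)/(1 − 0.10) = 0.4222
logit = ln(0.4222/0.5778) = -0.3137
θ = b + logit/(a) = 2.2 + (-0.3137)/0.6100 = 1.6858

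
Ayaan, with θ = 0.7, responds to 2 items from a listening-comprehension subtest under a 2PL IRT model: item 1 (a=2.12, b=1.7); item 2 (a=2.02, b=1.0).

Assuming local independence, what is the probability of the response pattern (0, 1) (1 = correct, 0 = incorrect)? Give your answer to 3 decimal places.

0.315

P(θ) = 1 / (1 + exp(−a(θ − b)))
P_1 = 1/(1+e^{2.1200}) = 0.1072
P_2 = 1/(1+e^{0.6060}) = 0.3530
L = (1−P_1) × P_2 = 0.8928 × 0.3530 = 0.31514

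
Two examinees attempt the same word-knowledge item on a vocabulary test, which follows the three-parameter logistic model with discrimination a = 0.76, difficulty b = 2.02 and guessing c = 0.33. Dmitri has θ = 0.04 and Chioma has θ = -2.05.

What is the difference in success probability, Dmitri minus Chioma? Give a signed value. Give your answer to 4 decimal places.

0.0927

P(θ) = c + (1 − c) · 1 / (1 + exp(−a(θ − b)))
P(Dmitri) = 0.4517  [exponent -1.5048]
P(Chioma) = 0.3591  [exponent -3.0932]
Difference = 0.4517 − 0.3591 = 0.0927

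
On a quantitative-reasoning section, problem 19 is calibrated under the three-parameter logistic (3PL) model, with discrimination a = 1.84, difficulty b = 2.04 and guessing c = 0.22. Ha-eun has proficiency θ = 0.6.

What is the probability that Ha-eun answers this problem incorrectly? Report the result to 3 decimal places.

P(θ) = c + (1 − c) · 1 / (1 + exp(−a(θ − b)))
Exponent: 1.84 × (0.6 − 2.04) = -2.6496
1/(1 + e^{2.6496}) = 0.0660
P = 0.22 + 0.78 × 0.0660 = 0.2715
P(incorrect) = 1 − 0.2715 = 0.7285

0.729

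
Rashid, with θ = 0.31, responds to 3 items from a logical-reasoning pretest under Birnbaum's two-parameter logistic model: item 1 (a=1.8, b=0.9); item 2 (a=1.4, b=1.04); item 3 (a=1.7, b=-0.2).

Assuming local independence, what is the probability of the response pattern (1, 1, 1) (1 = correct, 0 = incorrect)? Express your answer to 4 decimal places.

0.0479

P(θ) = 1 / (1 + exp(−a(θ − b)))
P_1 = 1/(1+e^{1.0620}) = 0.2569
P_2 = 1/(1+e^{1.0220}) = 0.2646
P_3 = 1/(1+e^{-0.8670}) = 0.7041
L = P_1 × P_2 × P_3 = 0.2569 × 0.2646 × 0.7041 = 0.04788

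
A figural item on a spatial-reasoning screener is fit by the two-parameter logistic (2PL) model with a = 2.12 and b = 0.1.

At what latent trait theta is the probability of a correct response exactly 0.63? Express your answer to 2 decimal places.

P(theta) = 1 / (1 + exp(−a(theta − b)))
logit = ln(0.6300/0.3700) = 0.5322
theta = b + logit/(a) = 0.1 + 0.5322/2.1200 = 0.3510

0.35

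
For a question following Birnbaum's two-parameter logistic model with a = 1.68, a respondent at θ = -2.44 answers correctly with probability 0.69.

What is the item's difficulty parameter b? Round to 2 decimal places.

-2.92

P(θ) = 1 / (1 + exp(−a(θ − b)))
logit(0.69) = ln(0.69/0.31) = 0.8001
b = θ − logit/(a) = -2.44 − 0.8001/1.6800 = -2.9163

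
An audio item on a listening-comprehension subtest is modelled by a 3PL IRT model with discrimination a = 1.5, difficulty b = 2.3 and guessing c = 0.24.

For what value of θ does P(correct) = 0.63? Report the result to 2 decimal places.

P(θ) = c + (1 − c) · 1 / (1 + exp(−a(θ − b)))
Remove guessing floor: (0.63 − 0.24)/(1 − 0.24) = 0.5132
logit = ln(0.5132/0.4868) = 0.0526
θ = b + logit/(a) = 2.3 + 0.0526/1.5000 = 2.3351

2.34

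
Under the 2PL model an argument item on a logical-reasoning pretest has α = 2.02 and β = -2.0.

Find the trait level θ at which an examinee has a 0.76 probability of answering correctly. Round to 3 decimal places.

-1.429

P(θ) = 1 / (1 + exp(−α(θ − β)))
logit = ln(0.7600/0.2400) = 1.1527
θ = β + logit/(α) = -2.0 + 1.1527/2.0200 = -1.4294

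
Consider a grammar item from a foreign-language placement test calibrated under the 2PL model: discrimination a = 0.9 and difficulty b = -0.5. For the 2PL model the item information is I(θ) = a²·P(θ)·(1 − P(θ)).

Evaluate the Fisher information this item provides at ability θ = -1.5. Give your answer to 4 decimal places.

P = 1/(1+e^{0.9000}) = 0.2891
P(1−P) = 0.2891 × 0.7109 = 0.2055
I = a² × P(1−P) = 0.9² × 0.2055 = 0.16646

0.1665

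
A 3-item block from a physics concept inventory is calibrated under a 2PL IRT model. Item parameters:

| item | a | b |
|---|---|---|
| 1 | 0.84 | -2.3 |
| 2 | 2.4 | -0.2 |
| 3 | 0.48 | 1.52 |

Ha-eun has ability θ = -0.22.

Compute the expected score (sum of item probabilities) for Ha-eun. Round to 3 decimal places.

P(θ) = 1 / (1 + exp(−a(θ − b)))
P_1 = 1/(1+e^{-1.7472}) = 0.8516
P_2 = 1/(1+e^{0.0480}) = 0.4880
P_3 = 1/(1+e^{0.8352}) = 0.3025
E[score] = 0.8516 + 0.4880 + 0.3025 = 1.6421

1.642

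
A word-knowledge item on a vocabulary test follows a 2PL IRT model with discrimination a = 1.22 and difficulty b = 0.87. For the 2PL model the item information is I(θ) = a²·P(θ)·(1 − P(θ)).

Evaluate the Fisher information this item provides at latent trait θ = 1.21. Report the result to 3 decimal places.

P = 1/(1+e^{-0.4148}) = 0.6022
P(1−P) = 0.6022 × 0.3978 = 0.2395
I = a² × P(1−P) = 1.22² × 0.2395 = 0.35654

0.357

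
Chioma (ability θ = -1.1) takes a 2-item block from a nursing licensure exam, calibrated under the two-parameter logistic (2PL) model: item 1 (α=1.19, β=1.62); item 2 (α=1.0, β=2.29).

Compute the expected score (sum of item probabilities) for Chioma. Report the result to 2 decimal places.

0.07

P(θ) = 1 / (1 + exp(−α(θ − β)))
P_1 = 1/(1+e^{3.2368}) = 0.0378
P_2 = 1/(1+e^{3.3900}) = 0.0326
E[score] = 0.0378 + 0.0326 = 0.0704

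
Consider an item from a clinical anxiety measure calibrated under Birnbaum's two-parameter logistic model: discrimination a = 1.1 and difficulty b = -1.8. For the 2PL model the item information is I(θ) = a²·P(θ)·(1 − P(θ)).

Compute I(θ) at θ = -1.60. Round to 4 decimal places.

P = 1/(1+e^{-0.2200}) = 0.5548
P(1−P) = 0.5548 × 0.4452 = 0.2470
I = a² × P(1−P) = 1.1² × 0.2470 = 0.29887

0.2989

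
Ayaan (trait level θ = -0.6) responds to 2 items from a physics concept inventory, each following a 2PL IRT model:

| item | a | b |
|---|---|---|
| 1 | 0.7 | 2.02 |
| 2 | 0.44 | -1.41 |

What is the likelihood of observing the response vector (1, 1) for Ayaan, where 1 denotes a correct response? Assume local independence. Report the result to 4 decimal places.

0.0810

P(θ) = 1 / (1 + exp(−a(θ − b)))
P_1 = 1/(1+e^{1.8340}) = 0.1378
P_2 = 1/(1+e^{-0.3564}) = 0.5882
L = P_1 × P_2 = 0.1378 × 0.5882 = 0.08103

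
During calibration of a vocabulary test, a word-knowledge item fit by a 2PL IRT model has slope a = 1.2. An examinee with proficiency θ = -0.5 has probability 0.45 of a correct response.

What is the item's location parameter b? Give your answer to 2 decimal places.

-0.33

P(θ) = 1 / (1 + exp(−a(θ − b)))
logit(0.45) = ln(0.45/0.55) = -0.2007
b = θ − logit/(a) = -0.5 − (-0.2007)/1.2000 = -0.3328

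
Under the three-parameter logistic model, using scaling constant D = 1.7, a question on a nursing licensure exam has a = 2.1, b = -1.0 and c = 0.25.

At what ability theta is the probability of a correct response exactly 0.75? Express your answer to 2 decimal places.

P(theta) = c + (1 − c) · 1 / (1 + exp(−D·a(theta − b)))
Remove guessing floor: (0.75 − 0.25)/(1 − 0.25) = 0.6667
logit = ln(0.6667/0.3333) = 0.6931
theta = b + logit/(1.7·a) = -1.0 + 0.6931/3.5700 = -0.8058

-0.81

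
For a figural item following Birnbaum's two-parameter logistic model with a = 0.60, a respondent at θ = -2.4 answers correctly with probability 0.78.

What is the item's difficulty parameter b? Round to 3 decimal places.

P(θ) = 1 / (1 + exp(−a(θ − b)))
logit(0.78) = ln(0.78/0.22) = 1.2657
b = θ − logit/(a) = -2.4 − 1.2657/0.6000 = -4.5094

-4.509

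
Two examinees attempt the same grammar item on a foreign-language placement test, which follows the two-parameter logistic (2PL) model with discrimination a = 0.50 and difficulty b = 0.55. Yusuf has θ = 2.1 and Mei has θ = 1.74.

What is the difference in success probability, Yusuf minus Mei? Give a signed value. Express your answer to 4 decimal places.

P(θ) = 1 / (1 + exp(−a(θ − b)))
P(Yusuf) = 0.6846  [exponent 0.7750]
P(Mei) = 0.6445  [exponent 0.5950]
Difference = 0.6846 − 0.6445 = 0.0401

0.0401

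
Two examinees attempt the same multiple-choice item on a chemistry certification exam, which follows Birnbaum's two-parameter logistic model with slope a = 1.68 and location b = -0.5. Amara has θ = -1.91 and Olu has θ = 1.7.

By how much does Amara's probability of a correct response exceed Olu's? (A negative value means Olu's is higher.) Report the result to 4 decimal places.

-0.8902

P(θ) = 1 / (1 + exp(−a(θ − b)))
P(Amara) = 0.0856  [exponent -2.3688]
P(Olu) = 0.9758  [exponent 3.6960]
Difference = 0.0856 − 0.9758 = -0.8902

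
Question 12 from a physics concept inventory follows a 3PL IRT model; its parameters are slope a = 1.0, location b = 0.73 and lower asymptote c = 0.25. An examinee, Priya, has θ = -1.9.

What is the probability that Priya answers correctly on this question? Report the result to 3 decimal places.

0.300

P(θ) = c + (1 − c) · 1 / (1 + exp(−a(θ − b)))
Exponent: 1.0 × (-1.9 − 0.73) = -2.6300
1/(1 + e^{2.6300}) = 0.0672
P = 0.25 + 0.75 × 0.0672 = 0.3004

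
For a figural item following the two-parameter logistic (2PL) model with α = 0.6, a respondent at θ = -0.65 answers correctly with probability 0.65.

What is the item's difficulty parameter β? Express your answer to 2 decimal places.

-1.68

P(θ) = 1 / (1 + exp(−α(θ − β)))
logit(0.65) = ln(0.65/0.35) = 0.6190
β = θ − logit/(α) = -0.65 − 0.6190/0.6000 = -1.6817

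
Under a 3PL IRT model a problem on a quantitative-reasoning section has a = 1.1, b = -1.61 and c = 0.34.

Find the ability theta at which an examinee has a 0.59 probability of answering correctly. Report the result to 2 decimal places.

-2.06

P(theta) = c + (1 − c) · 1 / (1 + exp(−a(theta − b)))
Remove guessing floor: (0.59 − 0.34)/(1 − 0.34) = 0.3788
logit = ln(0.3788/0.6212) = -0.4947
theta = b + logit/(a) = -1.61 + (-0.4947)/1.1000 = -2.0597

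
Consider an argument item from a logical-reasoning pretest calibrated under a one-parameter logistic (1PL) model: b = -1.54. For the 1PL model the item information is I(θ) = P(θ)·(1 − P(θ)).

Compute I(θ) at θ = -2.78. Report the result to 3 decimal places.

0.174

P = 1/(1+e^{1.2400}) = 0.2244
P(1−P) = 0.2244 × 0.7756 = 0.1741
I = P(1−P) = 0.17406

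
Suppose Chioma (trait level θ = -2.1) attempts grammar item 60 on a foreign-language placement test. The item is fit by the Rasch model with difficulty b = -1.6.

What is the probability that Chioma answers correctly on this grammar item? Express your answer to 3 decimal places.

0.378

P(θ) = 1 / (1 + exp(−(θ − b)))
Exponent: (-2.1 − (-1.6)) = -0.5000
1/(1 + e^{0.5000}) = 0.3775
P = 0.3775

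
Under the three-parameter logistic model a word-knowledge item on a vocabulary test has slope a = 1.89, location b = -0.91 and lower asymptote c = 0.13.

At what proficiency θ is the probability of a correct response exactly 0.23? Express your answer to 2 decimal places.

-1.99

P(θ) = c + (1 − c) · 1 / (1 + exp(−a(θ − b)))
Remove guessing floor: (0.23 − 0.13)/(1 − 0.13) = 0.1149
logit = ln(0.1149/0.8851) = -2.0412
θ = b + logit/(a) = -0.91 + (-2.0412)/1.8900 = -1.9900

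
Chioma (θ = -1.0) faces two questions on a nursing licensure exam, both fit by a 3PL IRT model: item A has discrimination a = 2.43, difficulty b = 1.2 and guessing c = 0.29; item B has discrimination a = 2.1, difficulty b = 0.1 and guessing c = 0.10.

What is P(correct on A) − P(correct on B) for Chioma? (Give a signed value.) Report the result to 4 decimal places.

0.1121

P(θ) = c + (1 − c) · 1 / (1 + exp(−a(θ − b)))
P_A = 0.2934
P_B = 0.1813
P_A − P_B = 0.1121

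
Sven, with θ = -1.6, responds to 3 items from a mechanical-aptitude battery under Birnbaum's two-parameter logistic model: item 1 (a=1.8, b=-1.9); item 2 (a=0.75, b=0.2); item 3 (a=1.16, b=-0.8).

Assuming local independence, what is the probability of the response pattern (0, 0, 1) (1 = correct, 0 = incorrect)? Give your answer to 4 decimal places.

0.0828

P(θ) = 1 / (1 + exp(−a(θ − b)))
P_1 = 1/(1+e^{-0.5400}) = 0.6318
P_2 = 1/(1+e^{1.3500}) = 0.2059
P_3 = 1/(1+e^{0.9280}) = 0.2833
L = (1−P_1) × (1−P_2) × P_3 = 0.3682 × 0.7941 × 0.2833 = 0.08284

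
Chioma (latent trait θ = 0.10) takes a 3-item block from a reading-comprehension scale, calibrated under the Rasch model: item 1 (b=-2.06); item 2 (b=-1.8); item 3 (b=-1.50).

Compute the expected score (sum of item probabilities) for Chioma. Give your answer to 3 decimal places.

P(θ) = 1 / (1 + exp(−(θ − b)))
P_1 = 1/(1+e^{-2.1600}) = 0.8966
P_2 = 1/(1+e^{-1.9000}) = 0.8699
P_3 = 1/(1+e^{-1.6000}) = 0.8320
E[score] = 0.8966 + 0.8699 + 0.8320 = 2.5985

2.599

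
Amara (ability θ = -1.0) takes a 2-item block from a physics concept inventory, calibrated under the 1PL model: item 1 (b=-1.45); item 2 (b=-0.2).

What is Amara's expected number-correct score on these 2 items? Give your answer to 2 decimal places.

0.92

P(θ) = 1 / (1 + exp(−(θ − b)))
P_1 = 1/(1+e^{-0.4500}) = 0.6106
P_2 = 1/(1+e^{0.8000}) = 0.3100
E[score] = 0.6106 + 0.3100 = 0.9207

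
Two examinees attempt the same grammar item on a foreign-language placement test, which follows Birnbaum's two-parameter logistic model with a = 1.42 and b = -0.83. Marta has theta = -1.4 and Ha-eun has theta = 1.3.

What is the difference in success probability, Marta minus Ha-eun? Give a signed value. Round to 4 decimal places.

P(theta) = 1 / (1 + exp(−a(theta − b)))
P(Marta) = 0.3080  [exponent -0.8094]
P(Ha-eun) = 0.9537  [exponent 3.0246]
Difference = 0.3080 − 0.9537 = -0.6457

-0.6457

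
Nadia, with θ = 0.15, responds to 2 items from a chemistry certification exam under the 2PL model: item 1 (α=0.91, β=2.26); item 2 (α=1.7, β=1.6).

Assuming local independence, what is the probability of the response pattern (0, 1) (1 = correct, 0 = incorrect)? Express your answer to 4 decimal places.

0.0683

P(θ) = 1 / (1 + exp(−α(θ − β)))
P_1 = 1/(1+e^{1.9201}) = 0.1279
P_2 = 1/(1+e^{2.4650}) = 0.0783
L = (1−P_1) × P_2 = 0.8721 × 0.0783 = 0.06833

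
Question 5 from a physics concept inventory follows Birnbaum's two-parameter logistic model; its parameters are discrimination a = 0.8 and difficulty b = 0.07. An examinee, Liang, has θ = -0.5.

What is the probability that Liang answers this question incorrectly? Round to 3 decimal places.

P(θ) = 1 / (1 + exp(−a(θ − b)))
Exponent: 0.8 × (-0.5 − 0.07) = -0.4560
1/(1 + e^{0.4560}) = 0.3879
P(incorrect) = 1 − 0.3879 = 0.6121

0.612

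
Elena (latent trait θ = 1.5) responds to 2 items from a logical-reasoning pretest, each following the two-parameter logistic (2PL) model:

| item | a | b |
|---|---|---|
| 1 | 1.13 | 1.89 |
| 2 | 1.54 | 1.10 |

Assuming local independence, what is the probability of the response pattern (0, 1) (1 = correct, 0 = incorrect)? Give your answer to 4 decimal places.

0.3951

P(θ) = 1 / (1 + exp(−a(θ − b)))
P_1 = 1/(1+e^{0.4407}) = 0.3916
P_2 = 1/(1+e^{-0.6160}) = 0.6493
L = (1−P_1) × P_2 = 0.6084 × 0.6493 = 0.39506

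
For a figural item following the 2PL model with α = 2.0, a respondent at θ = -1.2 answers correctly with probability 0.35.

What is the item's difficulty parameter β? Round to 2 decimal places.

P(θ) = 1 / (1 + exp(−α(θ − β)))
logit(0.35) = ln(0.35/0.65) = -0.6190
β = θ − logit/(α) = -1.2 − (-0.6190)/2.0000 = -0.8905

-0.89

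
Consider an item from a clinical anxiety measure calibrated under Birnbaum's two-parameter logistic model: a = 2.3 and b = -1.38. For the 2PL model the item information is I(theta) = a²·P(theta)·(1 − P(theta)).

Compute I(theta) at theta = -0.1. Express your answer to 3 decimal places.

P = 1/(1+e^{-2.9440}) = 0.9500
P(1−P) = 0.9500 × 0.0500 = 0.0475
I = a² × P(1−P) = 2.3² × 0.0475 = 0.25137

0.251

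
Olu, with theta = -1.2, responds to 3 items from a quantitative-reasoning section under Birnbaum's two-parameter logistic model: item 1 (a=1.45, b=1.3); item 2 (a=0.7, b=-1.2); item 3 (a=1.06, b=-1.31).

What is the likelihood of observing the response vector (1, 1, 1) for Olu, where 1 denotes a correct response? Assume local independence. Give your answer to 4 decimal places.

0.0069

P(theta) = 1 / (1 + exp(−a(theta − b)))
P_1 = 1/(1+e^{3.6250}) = 0.0260
P_2 = 1/(1+e^{0.0000}) = 0.5000
P_3 = 1/(1+e^{-0.1166}) = 0.5291
L = P_1 × P_2 × P_3 = 0.0260 × 0.5000 × 0.5291 = 0.00687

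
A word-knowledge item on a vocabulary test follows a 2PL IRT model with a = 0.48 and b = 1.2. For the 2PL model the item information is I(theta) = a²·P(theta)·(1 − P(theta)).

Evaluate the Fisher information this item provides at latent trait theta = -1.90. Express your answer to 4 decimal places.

0.0346

P = 1/(1+e^{1.4880}) = 0.1842
P(1−P) = 0.1842 × 0.8158 = 0.1503
I = a² × P(1−P) = 0.48² × 0.1503 = 0.03463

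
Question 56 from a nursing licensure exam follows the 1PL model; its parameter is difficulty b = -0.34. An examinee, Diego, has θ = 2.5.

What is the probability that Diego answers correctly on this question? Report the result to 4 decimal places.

0.9448

P(θ) = 1 / (1 + exp(−(θ − b)))
Exponent: (2.5 − (-0.34)) = 2.8400
1/(1 + e^{-2.8400}) = 0.9448
P = 0.9448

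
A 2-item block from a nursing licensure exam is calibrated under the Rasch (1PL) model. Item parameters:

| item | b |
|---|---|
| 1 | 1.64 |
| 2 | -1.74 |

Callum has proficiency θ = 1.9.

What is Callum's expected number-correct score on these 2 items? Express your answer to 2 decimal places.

1.54

P(θ) = 1 / (1 + exp(−(θ − b)))
P_1 = 1/(1+e^{-0.2600}) = 0.5646
P_2 = 1/(1+e^{-3.6400}) = 0.9744
E[score] = 0.5646 + 0.9744 = 1.5391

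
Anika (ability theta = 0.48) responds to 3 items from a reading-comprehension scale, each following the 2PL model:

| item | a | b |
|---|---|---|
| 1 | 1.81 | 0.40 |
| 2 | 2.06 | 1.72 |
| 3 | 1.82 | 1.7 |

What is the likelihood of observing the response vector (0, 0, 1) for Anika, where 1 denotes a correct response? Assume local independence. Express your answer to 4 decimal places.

0.0422

P(theta) = 1 / (1 + exp(−a(theta − b)))
P_1 = 1/(1+e^{-0.1448}) = 0.5361
P_2 = 1/(1+e^{2.5544}) = 0.0721
P_3 = 1/(1+e^{2.2204}) = 0.0979
L = (1−P_1) × (1−P_2) × P_3 = 0.4639 × 0.9279 × 0.0979 = 0.04215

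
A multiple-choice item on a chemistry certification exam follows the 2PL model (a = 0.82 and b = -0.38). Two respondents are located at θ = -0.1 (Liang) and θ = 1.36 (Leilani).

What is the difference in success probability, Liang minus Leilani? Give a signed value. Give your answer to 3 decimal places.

P(θ) = 1 / (1 + exp(−a(θ − b)))
P(Liang) = 0.5571  [exponent 0.2296]
P(Leilani) = 0.8064  [exponent 1.4268]
Difference = 0.5571 − 0.8064 = -0.2493

-0.249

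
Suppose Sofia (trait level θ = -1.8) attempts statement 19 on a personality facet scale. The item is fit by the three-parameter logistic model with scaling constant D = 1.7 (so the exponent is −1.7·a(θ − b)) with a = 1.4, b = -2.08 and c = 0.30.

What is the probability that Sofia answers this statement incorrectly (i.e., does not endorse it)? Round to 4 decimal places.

0.2375

P(θ) = c + (1 − c) · 1 / (1 + exp(−D·a(θ − b)))
Exponent: 1.7 × 1.4 × (-1.8 − (-2.08)) = 0.6664
1/(1 + e^{-0.6664}) = 0.6607
P = 0.30 + 0.70 × 0.6607 = 0.7625
P(incorrect) = 1 − 0.7625 = 0.2375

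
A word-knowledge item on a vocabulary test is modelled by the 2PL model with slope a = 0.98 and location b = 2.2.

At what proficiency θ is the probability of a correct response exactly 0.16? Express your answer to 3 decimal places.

0.508

P(θ) = 1 / (1 + exp(−a(θ − b)))
logit = ln(0.1600/0.8400) = -1.6582
θ = b + logit/(a) = 2.2 + (-1.6582)/0.9800 = 0.5079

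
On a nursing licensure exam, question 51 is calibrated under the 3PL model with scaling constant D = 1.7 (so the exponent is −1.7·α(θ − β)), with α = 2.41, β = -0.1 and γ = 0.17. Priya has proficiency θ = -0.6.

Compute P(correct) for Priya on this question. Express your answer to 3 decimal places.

P(θ) = γ + (1 − γ) · 1 / (1 + exp(−D·α(θ − β)))
Exponent: 1.7 × 2.41 × (-0.6 − (-0.1)) = -2.0485
1/(1 + e^{2.0485}) = 0.1142
P = 0.17 + 0.83 × 0.1142 = 0.2648

0.265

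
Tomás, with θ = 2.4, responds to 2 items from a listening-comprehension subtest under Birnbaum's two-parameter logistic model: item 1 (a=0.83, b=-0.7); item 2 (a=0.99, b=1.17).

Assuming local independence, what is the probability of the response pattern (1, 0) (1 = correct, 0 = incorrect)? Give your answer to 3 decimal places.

0.212

P(θ) = 1 / (1 + exp(−a(θ − b)))
P_1 = 1/(1+e^{-2.5730}) = 0.9291
P_2 = 1/(1+e^{-1.2177}) = 0.7717
L = P_1 × (1−P_2) = 0.9291 × 0.2283 = 0.21215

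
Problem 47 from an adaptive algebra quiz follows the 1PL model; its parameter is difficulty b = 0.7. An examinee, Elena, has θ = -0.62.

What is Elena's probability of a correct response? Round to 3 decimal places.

P(θ) = 1 / (1 + exp(−(θ − b)))
Exponent: (-0.62 − 0.7) = -1.3200
1/(1 + e^{1.3200}) = 0.2108
P = 0.2108

0.211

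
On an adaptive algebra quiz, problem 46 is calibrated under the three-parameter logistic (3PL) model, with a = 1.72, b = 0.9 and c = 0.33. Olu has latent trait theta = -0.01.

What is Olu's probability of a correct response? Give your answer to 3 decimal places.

P(theta) = c + (1 − c) · 1 / (1 + exp(−a(theta − b)))
Exponent: 1.72 × (-0.01 − 0.9) = -1.5652
1/(1 + e^{1.5652}) = 0.1729
P = 0.33 + 0.67 × 0.1729 = 0.4458

0.446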